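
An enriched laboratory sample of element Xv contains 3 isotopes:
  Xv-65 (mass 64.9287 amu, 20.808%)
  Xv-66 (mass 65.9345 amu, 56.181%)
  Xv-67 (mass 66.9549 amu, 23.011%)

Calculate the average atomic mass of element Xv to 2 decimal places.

65.96 amu

Ar = Σ fᵢ·mᵢ = 0.20808 × 64.9287 + 0.56181 × 65.9345 + 0.23011 × 66.9549
= 13.51036 + 37.04266 + 15.40699 = 65.96001 amu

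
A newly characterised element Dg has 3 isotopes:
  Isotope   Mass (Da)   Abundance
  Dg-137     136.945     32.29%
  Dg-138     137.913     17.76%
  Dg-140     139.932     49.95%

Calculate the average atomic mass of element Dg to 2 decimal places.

Average mass = Σ (abundance × isotope mass) = 0.3229 × 136.945 + 0.1776 × 137.913 + 0.4995 × 139.932
= 44.2195 + 24.4933 + 69.8960 = 138.6088 Da

138.61 Da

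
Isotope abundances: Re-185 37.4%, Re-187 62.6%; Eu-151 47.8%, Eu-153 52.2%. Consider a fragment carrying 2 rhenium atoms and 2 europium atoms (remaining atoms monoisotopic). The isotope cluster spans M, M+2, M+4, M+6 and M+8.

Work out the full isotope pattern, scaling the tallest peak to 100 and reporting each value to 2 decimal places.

Rhenium pattern (n=2): 0.139876 : 0.468248 : 0.391876
Europium pattern (n=2): 0.228484 : 0.499032 : 0.272484
Convolve the two distributions (both contribute in 2-u steps):
  M: 0.139876×0.228484 = 0.031959
  M+2: 0.139876×0.499032 + 0.468248×0.228484 = 0.176790
  M+4: 0.139876×0.272484 + 0.468248×0.499032 + 0.391876×0.228484 = 0.361322
  M+6: 0.468248×0.272484 + 0.391876×0.499032 = 0.323149
  M+8: 0.391876×0.272484 = 0.106780
Scale to base peak (0.361322) = 100: 8.85 : 48.93 : 100.00 : 89.44 : 29.55

8.85 : 48.93 : 100.00 : 89.44 : 29.55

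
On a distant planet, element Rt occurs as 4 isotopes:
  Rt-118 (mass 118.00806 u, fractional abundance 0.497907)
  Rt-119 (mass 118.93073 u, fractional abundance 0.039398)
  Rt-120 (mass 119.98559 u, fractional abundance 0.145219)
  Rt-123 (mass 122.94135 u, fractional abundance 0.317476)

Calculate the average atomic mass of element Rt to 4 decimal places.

Ar = Σ fᵢ·mᵢ = 0.497907 × 118.00806 + 0.039398 × 118.93073 + 0.145219 × 119.98559 + 0.317476 × 122.94135
= 58.757039 + 4.685633 + 17.424187 + 39.030928 = 119.897787 u

119.8978 u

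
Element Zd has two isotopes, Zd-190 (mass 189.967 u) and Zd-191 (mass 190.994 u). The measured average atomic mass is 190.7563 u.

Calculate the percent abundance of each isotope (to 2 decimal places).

Let x be the fractional abundance of Zd-190; then Zd-191 has abundance 1 − x.
189.967·x + 190.994·(1 − x) = 190.7563
(189.967 − 190.994)·x = 190.7563 − 190.994
x = -0.2377 / -1.027 = 0.23145 → 23.15% Zd-190, 76.85% Zd-191.

Zd-190: 23.15%, Zd-191: 76.85%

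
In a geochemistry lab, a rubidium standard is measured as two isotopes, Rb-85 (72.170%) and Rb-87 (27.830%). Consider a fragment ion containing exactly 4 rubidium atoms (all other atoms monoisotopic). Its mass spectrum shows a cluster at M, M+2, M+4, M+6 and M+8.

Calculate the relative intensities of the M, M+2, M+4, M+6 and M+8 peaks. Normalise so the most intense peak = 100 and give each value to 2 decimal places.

64.83 : 100.00 : 57.84 : 14.87 : 1.43

The 4 Rb atoms are independent, so intensities follow the terms of (0.72170 + 0.27830)^4.
P(M) = 0.72170^4 = 0.271286
P(M+2) = 4 × 0.72170^3 × 0.27830^1 = 0.418450
P(M+4) = 6 × 0.72170^2 × 0.27830^2 = 0.242042
P(M+6) = 4 × 0.72170^1 × 0.27830^3 = 0.062224
P(M+8) = 0.27830^4 = 0.005999
The M+2 peak is largest (0.418450); scaling to 100 gives 64.83 : 100.00 : 57.84 : 14.87 : 1.43.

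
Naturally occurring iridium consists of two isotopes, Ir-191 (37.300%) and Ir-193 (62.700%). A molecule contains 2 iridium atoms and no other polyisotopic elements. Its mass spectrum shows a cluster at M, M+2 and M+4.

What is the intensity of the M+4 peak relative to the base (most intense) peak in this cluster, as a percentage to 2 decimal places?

Binomial terms of (0.37300 + 0.62700)^2: M 0.1391, M+2 0.4677, M+4 0.3931 → M+2 is the base peak.
P(M+2) = C(2,1) × 0.37300^1 × 0.62700^1 = 2 × 0.3730 × 0.6270 = 0.467742 (base)
P(M+4) = C(2,2) × 0.37300^0 × 0.62700^2 = 1 × 1.0000 × 0.393129 = 0.393129
Relative intensity = 0.393129 / 0.467742 × 100 = 84.05

84.05%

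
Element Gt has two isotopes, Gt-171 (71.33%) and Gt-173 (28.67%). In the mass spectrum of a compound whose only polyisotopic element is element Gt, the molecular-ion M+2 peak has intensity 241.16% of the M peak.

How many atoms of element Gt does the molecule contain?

6

The M+2/M ratio from n Gt atoms is n · q/p = n · 0.2867/0.7133.
n = 2.4116 × 0.7133/0.2867 = 6.00 ≈ 6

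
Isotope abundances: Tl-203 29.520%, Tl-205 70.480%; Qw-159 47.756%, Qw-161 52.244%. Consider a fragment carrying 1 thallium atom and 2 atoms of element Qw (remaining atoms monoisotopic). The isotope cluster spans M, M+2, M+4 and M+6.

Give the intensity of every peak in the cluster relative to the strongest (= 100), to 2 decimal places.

Thallium pattern (n=1): 0.2952 : 0.7048
Element Qw pattern (n=2): 0.22806355 : 0.49899289 : 0.27294355
Convolve the two distributions (both contribute in 2-u steps):
  M: 0.2952×0.22806355 = 0.067324
  M+2: 0.2952×0.49899289 + 0.7048×0.22806355 = 0.308042
  M+4: 0.2952×0.27294355 + 0.7048×0.49899289 = 0.432263
  M+6: 0.7048×0.27294355 = 0.192371
Scale to base peak (0.432263) = 100: 15.57 : 71.26 : 100.00 : 44.50

15.57 : 71.26 : 100.00 : 44.50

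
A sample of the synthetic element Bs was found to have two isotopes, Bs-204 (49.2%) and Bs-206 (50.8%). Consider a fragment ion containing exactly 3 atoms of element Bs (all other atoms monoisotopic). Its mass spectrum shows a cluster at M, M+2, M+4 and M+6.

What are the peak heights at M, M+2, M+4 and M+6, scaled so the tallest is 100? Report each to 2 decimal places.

31.27 : 96.85 : 100.00 : 34.42

Each Bs atom is independently Bs-204 (p = 0.492) or Bs-206 (q = 0.508); the cluster is the binomial expansion (p + q)^3.
P(M) = 0.492^3 = 0.119095
P(M+2) = 3 × 0.492^2 × 0.508^1 = 0.368906
P(M+4) = 3 × 0.492^1 × 0.508^2 = 0.380902
P(M+6) = 0.508^3 = 0.131097
The M+4 peak is largest (0.380902); scaling to 100 gives 31.27 : 96.85 : 100.00 : 34.42.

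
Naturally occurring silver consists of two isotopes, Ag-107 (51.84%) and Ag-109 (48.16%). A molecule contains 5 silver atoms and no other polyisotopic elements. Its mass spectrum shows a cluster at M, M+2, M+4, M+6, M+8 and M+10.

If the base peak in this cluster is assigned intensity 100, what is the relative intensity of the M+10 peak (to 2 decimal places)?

Term probabilities: M 0.0374, M+2 0.1739, M+4 0.3231, M+6 0.3002, M+8 0.1394, M+10 0.0259. Base peak = M+4.
P(M+4) = C(5,2) × 0.5184^3 × 0.4816^2 = 10 × 0.13931407 × 0.23193856 = 0.323123 (base)
P(M+10) = C(5,5) × 0.5184^0 × 0.4816^5 = 1 × 1.0000 × 0.02590791 = 0.025908
Relative intensity = 0.025908 / 0.323123 × 100 = 8.02

8.02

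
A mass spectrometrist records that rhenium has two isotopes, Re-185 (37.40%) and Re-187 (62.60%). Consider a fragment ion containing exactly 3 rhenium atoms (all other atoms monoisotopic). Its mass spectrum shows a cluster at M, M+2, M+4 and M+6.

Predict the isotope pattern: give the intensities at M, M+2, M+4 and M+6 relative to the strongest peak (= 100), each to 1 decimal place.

Each Re atom is independently Re-185 (p = 0.3740) or Re-187 (q = 0.6260); the cluster is the binomial expansion (p + q)^3.
P(M) = 0.3740^3 = 0.052314
P(M+2) = 3 × 0.3740^2 × 0.6260^1 = 0.262687
P(M+4) = 3 × 0.3740^1 × 0.6260^2 = 0.439685
P(M+6) = 0.6260^3 = 0.245314
The M+4 peak is largest (0.439685); scaling to 100 gives 11.9 : 59.7 : 100.0 : 55.8.

11.9 : 59.7 : 100.0 : 55.8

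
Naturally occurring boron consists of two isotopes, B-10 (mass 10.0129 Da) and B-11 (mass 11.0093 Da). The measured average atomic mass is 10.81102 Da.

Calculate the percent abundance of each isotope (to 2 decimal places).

With x = fraction of B-10 (so B-11 is 1 − x):
10.0129·x + 11.0093·(1 − x) = 10.81102
(10.0129 − 11.0093)·x = 10.81102 − 11.0093
x = -0.19828 / -0.9964 = 0.19900 → 19.90% B-10, 80.10% B-11.

B-10: 19.90%, B-11: 80.10%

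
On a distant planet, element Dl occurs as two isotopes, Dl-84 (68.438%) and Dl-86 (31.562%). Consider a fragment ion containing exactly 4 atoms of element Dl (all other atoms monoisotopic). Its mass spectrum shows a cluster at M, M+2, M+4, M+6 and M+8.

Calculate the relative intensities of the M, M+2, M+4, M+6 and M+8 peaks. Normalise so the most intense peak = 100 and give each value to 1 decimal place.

Each Dl atom is independently Dl-84 (p = 0.68438) or Dl-86 (q = 0.31562); the cluster is the binomial expansion (p + q)^4.
P(M) = 0.68438^4 = 0.219376
P(M+2) = 4 × 0.68438^3 × 0.31562^1 = 0.404684
P(M+4) = 6 × 0.68438^2 × 0.31562^2 = 0.279946
P(M+6) = 4 × 0.68438^1 × 0.31562^3 = 0.086070
P(M+8) = 0.31562^4 = 0.009923
The M+2 peak is largest (0.404684); scaling to 100 gives 54.2 : 100.0 : 69.2 : 21.3 : 2.5.

54.2 : 100.0 : 69.2 : 21.3 : 2.5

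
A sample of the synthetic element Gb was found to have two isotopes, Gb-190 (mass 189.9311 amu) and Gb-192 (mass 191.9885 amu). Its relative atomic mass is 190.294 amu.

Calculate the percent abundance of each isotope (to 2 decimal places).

Let x be the fractional abundance of Gb-190; then Gb-192 has abundance 1 − x.
189.9311·x + 191.9885·(1 − x) = 190.294
(189.9311 − 191.9885)·x = 190.294 − 191.9885
x = -1.6945 / -2.0574 = 0.82361 → 82.36% Gb-190, 17.64% Gb-192.

Gb-190: 82.36%, Gb-192: 17.64%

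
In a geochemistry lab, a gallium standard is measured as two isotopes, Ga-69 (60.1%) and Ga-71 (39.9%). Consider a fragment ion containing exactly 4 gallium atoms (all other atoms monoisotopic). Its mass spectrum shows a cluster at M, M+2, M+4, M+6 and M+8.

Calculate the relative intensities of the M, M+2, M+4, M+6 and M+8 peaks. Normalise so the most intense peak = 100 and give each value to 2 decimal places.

37.66 : 100.00 : 99.58 : 44.08 : 7.32

Expanding (0.601 + 0.399)^4:
P(M) = 0.601^4 = 0.130466
P(M+2) = 4 × 0.601^3 × 0.399^1 = 0.346463
P(M+4) = 6 × 0.601^2 × 0.399^2 = 0.345021
P(M+6) = 4 × 0.601^1 × 0.399^3 = 0.152705
P(M+8) = 0.399^4 = 0.025345
The M+2 peak is largest (0.346463); scaling to 100 gives 37.66 : 100.00 : 99.58 : 44.08 : 7.32.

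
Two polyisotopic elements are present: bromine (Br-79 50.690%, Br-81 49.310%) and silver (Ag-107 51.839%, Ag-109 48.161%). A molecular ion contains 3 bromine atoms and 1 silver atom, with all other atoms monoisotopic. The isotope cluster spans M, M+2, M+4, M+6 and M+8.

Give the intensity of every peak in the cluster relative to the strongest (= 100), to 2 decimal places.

Bromine pattern (n=3): 0.13024674 : 0.3801026 : 0.36975457 : 0.11989609
Silver pattern (n=1): 0.51839 : 0.48161
Convolve the two distributions (both contribute in 2-u steps):
  M: 0.13024674×0.51839 = 0.067519
  M+2: 0.13024674×0.48161 + 0.3801026×0.51839 = 0.259770
  M+4: 0.3801026×0.48161 + 0.36975457×0.51839 = 0.374738
  M+6: 0.36975457×0.48161 + 0.11989609×0.51839 = 0.240230
  M+8: 0.11989609×0.48161 = 0.057743
Scale to base peak (0.374738) = 100: 18.02 : 69.32 : 100.00 : 64.11 : 15.41

18.02 : 69.32 : 100.00 : 64.11 : 15.41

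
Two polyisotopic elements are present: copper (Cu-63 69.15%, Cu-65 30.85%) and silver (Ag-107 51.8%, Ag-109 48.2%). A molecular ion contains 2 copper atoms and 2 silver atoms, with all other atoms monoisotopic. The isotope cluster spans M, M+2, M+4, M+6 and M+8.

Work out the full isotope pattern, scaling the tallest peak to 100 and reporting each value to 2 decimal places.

36.32 : 100.00 : 98.99 : 41.51 : 6.26

Copper pattern (n=2): 0.47817225 : 0.4266555 : 0.09517225
Silver pattern (n=2): 0.268324 : 0.499352 : 0.232324
Convolve the two distributions (both contribute in 2-u steps):
  M: 0.47817225×0.268324 = 0.128305
  M+2: 0.47817225×0.499352 + 0.4266555×0.268324 = 0.353258
  M+4: 0.47817225×0.232324 + 0.4266555×0.499352 + 0.09517225×0.268324 = 0.349679
  M+6: 0.4266555×0.232324 + 0.09517225×0.499352 = 0.146647
  M+8: 0.09517225×0.232324 = 0.022111
Scale to base peak (0.353258) = 100: 36.32 : 100.00 : 98.99 : 41.51 : 6.26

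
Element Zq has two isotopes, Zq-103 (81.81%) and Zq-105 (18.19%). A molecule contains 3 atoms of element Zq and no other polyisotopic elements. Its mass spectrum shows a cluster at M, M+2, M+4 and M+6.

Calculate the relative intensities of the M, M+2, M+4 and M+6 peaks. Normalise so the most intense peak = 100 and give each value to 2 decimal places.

Expanding (0.8181 + 0.1819)^3:
P(M) = 0.8181^3 = 0.547544
P(M+2) = 3 × 0.8181^2 × 0.1819^1 = 0.365230
P(M+4) = 3 × 0.8181^1 × 0.1819^2 = 0.081207
P(M+6) = 0.1819^3 = 0.006019
The M peak is largest (0.547544); scaling to 100 gives 100.00 : 66.70 : 14.83 : 1.10.

100.00 : 66.70 : 14.83 : 1.10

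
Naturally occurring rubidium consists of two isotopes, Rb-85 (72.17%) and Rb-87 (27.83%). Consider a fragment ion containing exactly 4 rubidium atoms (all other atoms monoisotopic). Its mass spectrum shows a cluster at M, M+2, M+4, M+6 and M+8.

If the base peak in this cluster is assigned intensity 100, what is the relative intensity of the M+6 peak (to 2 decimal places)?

Term probabilities: M 0.2713, M+2 0.4184, M+4 0.2420, M+6 0.0622, M+8 0.0060. Base peak = M+2.
P(M+2) = C(4,1) × 0.7217^3 × 0.2783^1 = 4 × 0.37589809 × 0.2783 = 0.418450 (base)
P(M+6) = C(4,3) × 0.7217^1 × 0.2783^3 = 4 × 0.7217 × 0.02155458 = 0.062224
Relative intensity = 0.062224 / 0.418450 × 100 = 14.87

14.87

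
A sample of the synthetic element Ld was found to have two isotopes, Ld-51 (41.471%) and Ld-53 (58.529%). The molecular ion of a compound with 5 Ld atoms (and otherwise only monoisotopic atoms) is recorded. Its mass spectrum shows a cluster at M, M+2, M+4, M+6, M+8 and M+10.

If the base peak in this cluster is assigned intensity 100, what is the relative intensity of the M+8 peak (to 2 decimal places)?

70.57

Binomial terms of (0.41471 + 0.58529)^5: M 0.0123, M+2 0.0866, M+4 0.2443, M+6 0.3448, M+8 0.2433, M+10 0.0687 → M+6 is the base peak.
P(M+6) = C(5,3) × 0.41471^2 × 0.58529^3 = 10 × 0.17198438 × 0.20049951 = 0.344828 (base)
P(M+8) = C(5,4) × 0.41471^1 × 0.58529^4 = 5 × 0.41471 × 0.11735036 = 0.243332
Relative intensity = 0.243332 / 0.344828 × 100 = 70.57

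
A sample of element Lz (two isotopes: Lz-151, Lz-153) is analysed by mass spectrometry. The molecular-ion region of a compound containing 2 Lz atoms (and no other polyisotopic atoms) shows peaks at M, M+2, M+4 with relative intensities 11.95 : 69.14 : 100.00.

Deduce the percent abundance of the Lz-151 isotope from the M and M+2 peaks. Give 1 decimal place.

25.7%

Let p = fractional abundance of Lz-151. I(M+2)/I(M) = [C(2,1)·p^1·(1−p)] / p^2 = 2·(1−p)/p = 69.14/11.95 = 5.7858
(1−p)/p = 5.7858/2 = 2.8929  ⇒  p = 1/(1 + 2.8929) = 0.2569
Lz-151: 25.7%, Lz-153: 74.3%.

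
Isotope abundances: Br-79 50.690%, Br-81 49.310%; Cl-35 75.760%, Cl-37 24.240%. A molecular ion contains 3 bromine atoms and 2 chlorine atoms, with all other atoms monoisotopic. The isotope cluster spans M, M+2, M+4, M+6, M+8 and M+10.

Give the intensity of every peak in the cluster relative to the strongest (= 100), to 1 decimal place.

Bromine pattern (n=3): 0.13024674 : 0.3801026 : 0.36975457 : 0.11989609
Chlorine pattern (n=2): 0.57395776 : 0.36728448 : 0.05875776
Convolve the two distributions (both contribute in 2-u steps):
  M: 0.13024674×0.57395776 = 0.074756
  M+2: 0.13024674×0.36728448 + 0.3801026×0.57395776 = 0.266000
  M+4: 0.13024674×0.05875776 + 0.3801026×0.36728448 + 0.36975457×0.57395776 = 0.359482
  M+6: 0.3801026×0.05875776 + 0.36975457×0.36728448 + 0.11989609×0.57395776 = 0.226954
  M+8: 0.36975457×0.05875776 + 0.11989609×0.36728448 = 0.065762
  M+10: 0.11989609×0.05875776 = 0.007045
Scale to base peak (0.359482) = 100: 20.8 : 74.0 : 100.0 : 63.1 : 18.3 : 2.0

20.8 : 74.0 : 100.0 : 63.1 : 18.3 : 2.0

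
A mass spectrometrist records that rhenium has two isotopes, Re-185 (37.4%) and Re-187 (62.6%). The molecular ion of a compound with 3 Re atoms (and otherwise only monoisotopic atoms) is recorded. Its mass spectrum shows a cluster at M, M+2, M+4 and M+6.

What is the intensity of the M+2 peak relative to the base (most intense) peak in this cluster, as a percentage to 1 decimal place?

59.7%

Binomial terms of (0.374 + 0.626)^3: M 0.0523, M+2 0.2627, M+4 0.4397, M+6 0.2453 → M+4 is the base peak.
P(M+4) = C(3,2) × 0.374^1 × 0.626^2 = 3 × 0.3740 × 0.391876 = 0.439685 (base)
P(M+2) = C(3,1) × 0.374^2 × 0.626^1 = 3 × 0.139876 × 0.6260 = 0.262687
Relative intensity = 0.262687 / 0.439685 × 100 = 59.7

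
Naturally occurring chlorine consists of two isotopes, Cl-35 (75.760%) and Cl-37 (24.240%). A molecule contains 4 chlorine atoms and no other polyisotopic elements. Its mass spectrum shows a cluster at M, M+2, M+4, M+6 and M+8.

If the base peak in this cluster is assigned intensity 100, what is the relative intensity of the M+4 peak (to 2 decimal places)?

Term probabilities: M 0.3294, M+2 0.4216, M+4 0.2023, M+6 0.0432, M+8 0.0035. Base peak = M+2.
P(M+2) = C(4,1) × 0.75760^3 × 0.24240^1 = 4 × 0.4348304 × 0.2424 = 0.421612 (base)
P(M+4) = C(4,2) × 0.75760^2 × 0.24240^2 = 6 × 0.57395776 × 0.05875776 = 0.202347
Relative intensity = 0.202347 / 0.421612 × 100 = 47.99

47.99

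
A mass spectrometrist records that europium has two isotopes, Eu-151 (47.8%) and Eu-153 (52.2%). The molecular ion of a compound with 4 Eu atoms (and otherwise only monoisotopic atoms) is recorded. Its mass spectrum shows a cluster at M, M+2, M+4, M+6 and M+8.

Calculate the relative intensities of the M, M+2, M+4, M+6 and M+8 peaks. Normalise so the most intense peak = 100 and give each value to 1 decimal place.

The 4 Eu atoms are independent, so intensities follow the terms of (0.478 + 0.522)^4.
P(M) = 0.478^4 = 0.052205
P(M+2) = 4 × 0.478^3 × 0.522^1 = 0.228042
P(M+4) = 6 × 0.478^2 × 0.522^2 = 0.373549
P(M+6) = 4 × 0.478^1 × 0.522^3 = 0.271956
P(M+8) = 0.522^4 = 0.074248
The M+4 peak is largest (0.373549); scaling to 100 gives 14.0 : 61.0 : 100.0 : 72.8 : 19.9.

14.0 : 61.0 : 100.0 : 72.8 : 19.9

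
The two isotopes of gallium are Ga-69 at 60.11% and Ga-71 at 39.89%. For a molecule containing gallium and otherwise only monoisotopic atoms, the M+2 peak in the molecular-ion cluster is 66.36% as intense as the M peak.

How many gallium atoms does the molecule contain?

1

With n Ga atoms, P(M+2)/P(M) = C(n,1)·p^(n−1)q / p^n = n·q/p = n · 0.3989/0.6011.
n = 0.6636 × 0.6011/0.3989 = 1.00 ≈ 1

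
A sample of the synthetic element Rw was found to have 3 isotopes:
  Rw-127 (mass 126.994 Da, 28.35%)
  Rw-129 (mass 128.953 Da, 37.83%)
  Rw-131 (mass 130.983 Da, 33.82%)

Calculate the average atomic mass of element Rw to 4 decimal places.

129.0842 Da

Ar = Σ fᵢ·mᵢ = 0.2835 × 126.994 + 0.3783 × 128.953 + 0.3382 × 130.983
= 36.00280 + 48.78292 + 44.29845 = 129.08417 Da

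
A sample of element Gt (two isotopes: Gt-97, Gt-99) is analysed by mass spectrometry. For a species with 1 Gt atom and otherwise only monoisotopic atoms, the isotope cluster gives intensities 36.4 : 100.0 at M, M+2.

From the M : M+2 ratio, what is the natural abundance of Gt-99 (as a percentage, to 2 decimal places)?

73.31%

Write p for the Gt-97 fraction. I(M+2)/I(M) = [C(1,1)·p^0·(1−p)] / p^1 = 1·(1−p)/p = 100.0/36.4 = 2.7473
(1−p)/p = 2.7473/1 = 2.7473  ⇒  p = 1/(1 + 2.7473) = 0.2669
Gt-97: 26.69%, Gt-99: 73.31%.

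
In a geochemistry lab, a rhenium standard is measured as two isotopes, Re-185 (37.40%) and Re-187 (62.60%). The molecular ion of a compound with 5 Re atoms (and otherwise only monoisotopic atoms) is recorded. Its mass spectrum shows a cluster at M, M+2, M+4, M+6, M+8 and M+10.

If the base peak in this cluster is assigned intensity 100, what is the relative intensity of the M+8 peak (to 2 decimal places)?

Term probabilities: M 0.0073, M+2 0.0612, M+4 0.2050, M+6 0.3431, M+8 0.2872, M+10 0.0961. Base peak = M+6.
P(M+6) = C(5,3) × 0.3740^2 × 0.6260^3 = 10 × 0.139876 × 0.24531438 = 0.343136 (base)
P(M+8) = C(5,4) × 0.3740^1 × 0.6260^4 = 5 × 0.3740 × 0.1535668 = 0.287170
Relative intensity = 0.287170 / 0.343136 × 100 = 83.69

83.69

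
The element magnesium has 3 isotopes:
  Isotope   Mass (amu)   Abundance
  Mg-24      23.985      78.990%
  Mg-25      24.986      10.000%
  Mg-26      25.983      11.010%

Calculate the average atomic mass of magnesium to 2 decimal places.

24.31 amu

Weight each isotope mass by its fractional abundance: 0.78990 × 23.985 + 0.10000 × 24.986 + 0.11010 × 25.983
= 18.9458 + 2.4986 + 2.8607 = 24.3051 amu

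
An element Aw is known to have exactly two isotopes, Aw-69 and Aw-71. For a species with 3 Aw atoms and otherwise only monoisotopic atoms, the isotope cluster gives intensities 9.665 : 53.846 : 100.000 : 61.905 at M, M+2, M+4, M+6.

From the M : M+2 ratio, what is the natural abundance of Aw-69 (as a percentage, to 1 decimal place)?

35.0%

If p is the fraction of Aw that is Aw-69, then I(M+2)/I(M) = [C(3,1)·p^2·(1−p)] / p^3 = 3·(1−p)/p = 53.846/9.665 = 5.5712
(1−p)/p = 5.5712/3 = 1.8571  ⇒  p = 1/(1 + 1.8571) = 0.3500
Aw-69: 35.0%, Aw-71: 65.0%.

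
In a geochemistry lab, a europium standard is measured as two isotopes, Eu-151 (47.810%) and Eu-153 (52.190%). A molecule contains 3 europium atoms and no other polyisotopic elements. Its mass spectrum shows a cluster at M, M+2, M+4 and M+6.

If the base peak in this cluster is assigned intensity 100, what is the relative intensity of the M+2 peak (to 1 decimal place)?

(0.47810 + 0.52190)^3 gives M 0.1093, M+2 0.3579, M+4 0.3907, M+6 0.1422; the largest is M+4.
P(M+4) = C(3,2) × 0.47810^1 × 0.52190^2 = 3 × 0.4781 × 0.27237961 = 0.390674 (base)
P(M+2) = C(3,1) × 0.47810^2 × 0.52190^1 = 3 × 0.22857961 × 0.5219 = 0.357887
Relative intensity = 0.357887 / 0.390674 × 100 = 91.6

91.6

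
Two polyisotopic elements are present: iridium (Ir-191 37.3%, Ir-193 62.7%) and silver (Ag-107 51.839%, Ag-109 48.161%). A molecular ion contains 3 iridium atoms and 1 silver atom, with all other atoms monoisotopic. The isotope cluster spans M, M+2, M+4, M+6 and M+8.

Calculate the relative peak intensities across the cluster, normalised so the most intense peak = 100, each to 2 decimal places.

Iridium pattern (n=3): 0.05189512 : 0.26170165 : 0.43991135 : 0.24649188
Silver pattern (n=1): 0.51839 : 0.48161
Convolve the two distributions (both contribute in 2-u steps):
  M: 0.05189512×0.51839 = 0.026902
  M+2: 0.05189512×0.48161 + 0.26170165×0.51839 = 0.160657
  M+4: 0.26170165×0.48161 + 0.43991135×0.51839 = 0.354084
  M+6: 0.43991135×0.48161 + 0.24649188×0.51839 = 0.339645
  M+8: 0.24649188×0.48161 = 0.118713
Scale to base peak (0.354084) = 100: 7.60 : 45.37 : 100.00 : 95.92 : 33.53

7.60 : 45.37 : 100.00 : 95.92 : 33.53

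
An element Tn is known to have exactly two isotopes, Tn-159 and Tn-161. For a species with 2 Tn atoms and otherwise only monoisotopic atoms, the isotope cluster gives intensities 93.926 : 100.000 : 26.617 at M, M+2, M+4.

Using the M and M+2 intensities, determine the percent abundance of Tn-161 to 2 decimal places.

If p is the fraction of Tn that is Tn-159, then I(M+2)/I(M) = [C(2,1)·p^1·(1−p)] / p^2 = 2·(1−p)/p = 100.000/93.926 = 1.0647
(1−p)/p = 1.0647/2 = 0.5323  ⇒  p = 1/(1 + 0.5323) = 0.6526
Tn-159: 65.26%, Tn-161: 34.74%.

34.74%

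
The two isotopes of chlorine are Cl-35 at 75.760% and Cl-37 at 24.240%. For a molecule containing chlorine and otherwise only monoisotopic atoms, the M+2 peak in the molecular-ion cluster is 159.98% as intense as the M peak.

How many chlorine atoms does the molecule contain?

For n independent Cl atoms, I(M+2)/I(M) = n · (abundance Cl-37) / (abundance Cl-35) = n · 0.24240/0.75760.
n = 1.5998 × 0.75760/0.24240 = 5.00 ≈ 5

5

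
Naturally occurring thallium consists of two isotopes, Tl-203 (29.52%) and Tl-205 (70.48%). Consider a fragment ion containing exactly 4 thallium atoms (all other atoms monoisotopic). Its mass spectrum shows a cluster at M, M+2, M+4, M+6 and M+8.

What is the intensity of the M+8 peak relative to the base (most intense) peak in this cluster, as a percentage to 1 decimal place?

59.7%

(0.2952 + 0.7048)^4 gives M 0.0076, M+2 0.0725, M+4 0.2597, M+6 0.4134, M+8 0.2468; the largest is M+6.
P(M+6) = C(4,3) × 0.2952^1 × 0.7048^3 = 4 × 0.2952 × 0.35010449 = 0.413403 (base)
P(M+8) = C(4,4) × 0.2952^0 × 0.7048^4 = 1 × 1.0000 × 0.24675365 = 0.246754
Relative intensity = 0.246754 / 0.413403 × 100 = 59.7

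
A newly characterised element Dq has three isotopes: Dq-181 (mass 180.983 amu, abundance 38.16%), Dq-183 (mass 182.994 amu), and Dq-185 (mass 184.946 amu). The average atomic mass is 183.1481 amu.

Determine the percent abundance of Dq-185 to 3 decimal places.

47.208%

The remaining 61.84% is split between Dq-183 (fraction x) and Dq-185 (fraction 0.6184 − x).
Substituting: 182.994x + 184.946(0.6184 − x) = 114.0849872
(182.994 − 184.946)x = -0.2856192  ⇒  x = 0.14632, y = 0.47208
Dq-183: 14.632%, Dq-185: 47.208%.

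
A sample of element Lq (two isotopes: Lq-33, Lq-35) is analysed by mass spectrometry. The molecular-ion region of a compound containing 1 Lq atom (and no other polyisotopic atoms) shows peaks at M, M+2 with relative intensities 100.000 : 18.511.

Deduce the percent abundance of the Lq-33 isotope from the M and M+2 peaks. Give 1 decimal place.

Let p = fractional abundance of Lq-33. I(M+2)/I(M) = [C(1,1)·p^0·(1−p)] / p^1 = 1·(1−p)/p = 18.511/100.000 = 0.1851
(1−p)/p = 0.1851/1 = 0.1851  ⇒  p = 1/(1 + 0.1851) = 0.8438
Lq-33: 84.4%, Lq-35: 15.6%.

84.4%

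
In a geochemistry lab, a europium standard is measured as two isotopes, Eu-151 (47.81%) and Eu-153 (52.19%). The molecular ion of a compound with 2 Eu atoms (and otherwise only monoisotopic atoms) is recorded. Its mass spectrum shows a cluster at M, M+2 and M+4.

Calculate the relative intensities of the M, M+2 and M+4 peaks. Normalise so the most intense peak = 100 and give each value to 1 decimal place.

The 2 Eu atoms are independent, so intensities follow the terms of (0.4781 + 0.5219)^2.
P(M) = 0.4781^2 = 0.228580
P(M+2) = 2 × 0.4781^1 × 0.5219^1 = 0.499041
P(M+4) = 0.5219^2 = 0.272380
The M+2 peak is largest (0.499041); scaling to 100 gives 45.8 : 100.0 : 54.6.

45.8 : 100.0 : 54.6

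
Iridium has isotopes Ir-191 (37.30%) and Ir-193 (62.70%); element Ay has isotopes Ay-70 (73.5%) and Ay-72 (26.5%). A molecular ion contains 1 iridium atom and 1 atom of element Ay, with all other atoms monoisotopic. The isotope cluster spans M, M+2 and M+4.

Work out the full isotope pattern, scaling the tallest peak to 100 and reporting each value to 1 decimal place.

49.0 : 100.0 : 29.7

Iridium pattern (n=1): 0.3730 : 0.6270
Element Ay pattern (n=1): 0.7350 : 0.2650
Convolve the two distributions (both contribute in 2-u steps):
  M: 0.3730×0.7350 = 0.274155
  M+2: 0.3730×0.2650 + 0.6270×0.7350 = 0.559690
  M+4: 0.6270×0.2650 = 0.166155
Scale to base peak (0.559690) = 100: 49.0 : 100.0 : 29.7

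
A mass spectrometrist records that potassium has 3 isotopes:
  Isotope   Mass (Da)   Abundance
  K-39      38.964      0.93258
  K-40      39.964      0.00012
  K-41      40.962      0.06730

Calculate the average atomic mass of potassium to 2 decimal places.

39.10 Da

The abundance-weighted mean is 0.93258 × 38.964 + 0.00012 × 39.964 + 0.06730 × 40.962
= 36.3370 + 0.0048 + 2.7567 = 39.0985 Da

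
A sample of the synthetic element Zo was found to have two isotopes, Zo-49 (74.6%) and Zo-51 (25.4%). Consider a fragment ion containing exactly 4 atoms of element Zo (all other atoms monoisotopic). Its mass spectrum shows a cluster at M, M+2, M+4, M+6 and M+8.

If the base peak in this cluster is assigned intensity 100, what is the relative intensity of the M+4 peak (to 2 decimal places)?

51.07

(0.746 + 0.254)^4 gives M 0.3097, M+2 0.4218, M+4 0.2154, M+6 0.0489, M+8 0.0042; the largest is M+2.
P(M+2) = C(4,1) × 0.746^3 × 0.254^1 = 4 × 0.41516094 × 0.2540 = 0.421804 (base)
P(M+4) = C(4,2) × 0.746^2 × 0.254^2 = 6 × 0.556516 × 0.064516 = 0.215425
Relative intensity = 0.215425 / 0.421804 × 100 = 51.07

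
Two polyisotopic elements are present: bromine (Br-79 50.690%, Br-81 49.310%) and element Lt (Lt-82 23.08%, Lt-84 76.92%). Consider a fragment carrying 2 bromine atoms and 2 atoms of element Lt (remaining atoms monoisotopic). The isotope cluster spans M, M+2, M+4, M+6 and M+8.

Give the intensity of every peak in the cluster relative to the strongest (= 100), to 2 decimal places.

3.58 : 30.84 : 89.63 : 100.00 : 37.65

Bromine pattern (n=2): 0.25694761 : 0.49990478 : 0.24314761
Element Lt pattern (n=2): 0.05326864 : 0.35506272 : 0.59166864
Convolve the two distributions (both contribute in 2-u steps):
  M: 0.25694761×0.05326864 = 0.013687
  M+2: 0.25694761×0.35506272 + 0.49990478×0.05326864 = 0.117862
  M+4: 0.25694761×0.59166864 + 0.49990478×0.35506272 + 0.24314761×0.05326864 = 0.342478
  M+6: 0.49990478×0.59166864 + 0.24314761×0.35506272 = 0.382111
  M+8: 0.24314761×0.59166864 = 0.143863
Scale to base peak (0.382111) = 100: 3.58 : 30.84 : 89.63 : 100.00 : 37.65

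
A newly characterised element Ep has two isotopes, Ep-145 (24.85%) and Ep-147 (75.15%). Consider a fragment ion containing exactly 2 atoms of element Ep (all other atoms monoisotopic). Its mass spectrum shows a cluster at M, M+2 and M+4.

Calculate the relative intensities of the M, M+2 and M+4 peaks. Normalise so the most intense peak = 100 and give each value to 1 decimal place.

Expanding (0.2485 + 0.7515)^2:
P(M) = 0.2485^2 = 0.061752
P(M+2) = 2 × 0.2485^1 × 0.7515^1 = 0.373496
P(M+4) = 0.7515^2 = 0.564752
The M+4 peak is largest (0.564752); scaling to 100 gives 10.9 : 66.1 : 100.0.

10.9 : 66.1 : 100.0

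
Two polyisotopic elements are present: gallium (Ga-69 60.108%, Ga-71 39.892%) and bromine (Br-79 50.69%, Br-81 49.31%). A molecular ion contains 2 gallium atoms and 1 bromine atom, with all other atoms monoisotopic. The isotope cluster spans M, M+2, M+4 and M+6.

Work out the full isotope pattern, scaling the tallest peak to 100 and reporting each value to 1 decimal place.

Gallium pattern (n=2): 0.36129717 : 0.47956567 : 0.15913717
Bromine pattern (n=1): 0.5069 : 0.4931
Convolve the two distributions (both contribute in 2-u steps):
  M: 0.36129717×0.5069 = 0.183142
  M+2: 0.36129717×0.4931 + 0.47956567×0.5069 = 0.421247
  M+4: 0.47956567×0.4931 + 0.15913717×0.5069 = 0.317140
  M+6: 0.15913717×0.4931 = 0.078471
Scale to base peak (0.421247) = 100: 43.5 : 100.0 : 75.3 : 18.6

43.5 : 100.0 : 75.3 : 18.6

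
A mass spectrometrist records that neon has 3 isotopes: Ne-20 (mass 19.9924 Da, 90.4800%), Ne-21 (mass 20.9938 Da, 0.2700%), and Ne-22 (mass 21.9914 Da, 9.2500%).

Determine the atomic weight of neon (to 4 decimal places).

20.1800 Da

The abundance-weighted mean is 0.904800 × 19.9924 + 0.002700 × 20.9938 + 0.092500 × 21.9914
= 18.08912 + 0.05668 + 2.03420 = 20.18000 Da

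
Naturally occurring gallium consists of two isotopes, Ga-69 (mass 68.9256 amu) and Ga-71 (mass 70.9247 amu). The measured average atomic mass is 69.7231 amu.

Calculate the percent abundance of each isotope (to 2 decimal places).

Let x be the fractional abundance of Ga-69; then Ga-71 has abundance 1 − x.
68.9256·x + 70.9247·(1 − x) = 69.7231
(68.9256 − 70.9247)·x = 69.7231 − 70.9247
x = -1.2016 / -1.9991 = 0.60107 → 60.11% Ga-69, 39.89% Ga-71.

Ga-69: 60.11%, Ga-71: 39.89%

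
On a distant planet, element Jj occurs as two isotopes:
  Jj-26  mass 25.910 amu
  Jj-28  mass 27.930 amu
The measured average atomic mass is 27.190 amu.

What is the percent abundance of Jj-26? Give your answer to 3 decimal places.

Writing the weighted mean with unknown fraction x of Jj-26:
25.910·x + 27.930·(1 − x) = 27.190
(25.910 − 27.930)·x = 27.190 − 27.930
x = -0.740 / -2.020 = 0.36634 → 36.634% Jj-26, 63.366% Jj-28.

36.634%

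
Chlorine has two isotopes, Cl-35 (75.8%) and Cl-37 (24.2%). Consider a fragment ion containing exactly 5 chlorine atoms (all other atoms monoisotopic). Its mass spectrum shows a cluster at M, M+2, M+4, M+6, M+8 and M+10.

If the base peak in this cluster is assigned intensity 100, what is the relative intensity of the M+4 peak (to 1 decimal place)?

63.9

(0.758 + 0.242)^5 gives M 0.2502, M+2 0.3994, M+4 0.2551, M+6 0.0814, M+8 0.0130, M+10 0.0008; the largest is M+2.
P(M+2) = C(5,1) × 0.758^4 × 0.242^1 = 5 × 0.33012379 × 0.2420 = 0.399450 (base)
P(M+4) = C(5,2) × 0.758^3 × 0.242^2 = 10 × 0.43551951 × 0.058564 = 0.255058
Relative intensity = 0.255058 / 0.399450 × 100 = 63.9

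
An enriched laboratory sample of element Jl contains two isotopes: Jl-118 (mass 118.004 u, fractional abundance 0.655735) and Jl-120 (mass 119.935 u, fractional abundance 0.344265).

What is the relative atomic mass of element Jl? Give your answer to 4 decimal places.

Average mass = Σ (abundance × isotope mass) = 0.655735 × 118.004 + 0.344265 × 119.935
= 77.37935 + 41.28942 = 118.66877 u

118.6688 u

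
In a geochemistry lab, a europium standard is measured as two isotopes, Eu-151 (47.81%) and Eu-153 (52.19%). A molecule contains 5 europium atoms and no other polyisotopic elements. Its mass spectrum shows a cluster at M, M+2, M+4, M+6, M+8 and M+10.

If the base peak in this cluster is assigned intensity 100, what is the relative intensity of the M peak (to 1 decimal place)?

7.7

Term probabilities: M 0.0250, M+2 0.1363, M+4 0.2977, M+6 0.3249, M+8 0.1774, M+10 0.0387. Base peak = M+6.
P(M+6) = C(5,3) × 0.4781^2 × 0.5219^3 = 10 × 0.22857961 × 0.14215492 = 0.324937 (base)
P(M) = C(5,0) × 0.4781^5 × 0.5219^0 = 1 × 0.02498007 × 1.0000 = 0.024980
Relative intensity = 0.024980 / 0.324937 × 100 = 7.7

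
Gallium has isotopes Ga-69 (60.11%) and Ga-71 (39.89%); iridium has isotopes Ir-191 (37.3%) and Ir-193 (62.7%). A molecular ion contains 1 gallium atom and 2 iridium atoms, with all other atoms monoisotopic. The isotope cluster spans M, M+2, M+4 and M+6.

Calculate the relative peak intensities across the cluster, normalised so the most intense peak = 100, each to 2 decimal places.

19.78 : 79.61 : 100.00 : 37.08

Gallium pattern (n=1): 0.6011 : 0.3989
Iridium pattern (n=2): 0.139129 : 0.467742 : 0.393129
Convolve the two distributions (both contribute in 2-u steps):
  M: 0.6011×0.139129 = 0.083630
  M+2: 0.6011×0.467742 + 0.3989×0.139129 = 0.336658
  M+4: 0.6011×0.393129 + 0.3989×0.467742 = 0.422892
  M+6: 0.3989×0.393129 = 0.156819
Scale to base peak (0.422892) = 100: 19.78 : 79.61 : 100.00 : 37.08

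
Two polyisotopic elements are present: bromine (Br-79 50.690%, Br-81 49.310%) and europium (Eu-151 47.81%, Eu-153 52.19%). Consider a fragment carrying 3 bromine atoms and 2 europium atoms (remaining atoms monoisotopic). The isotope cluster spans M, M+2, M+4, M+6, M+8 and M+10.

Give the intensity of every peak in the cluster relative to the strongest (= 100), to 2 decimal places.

Bromine pattern (n=3): 0.13024674 : 0.3801026 : 0.36975457 : 0.11989609
Europium pattern (n=2): 0.22857961 : 0.49904078 : 0.27237961
Convolve the two distributions (both contribute in 2-u steps):
  M: 0.13024674×0.22857961 = 0.029772
  M+2: 0.13024674×0.49904078 + 0.3801026×0.22857961 = 0.151882
  M+4: 0.13024674×0.27237961 + 0.3801026×0.49904078 + 0.36975457×0.22857961 = 0.309682
  M+6: 0.3801026×0.27237961 + 0.36975457×0.49904078 + 0.11989609×0.22857961 = 0.315461
  M+8: 0.36975457×0.27237961 + 0.11989609×0.49904078 = 0.160547
  M+10: 0.11989609×0.27237961 = 0.032657
Scale to base peak (0.315461) = 100: 9.44 : 48.15 : 98.17 : 100.00 : 50.89 : 10.35

9.44 : 48.15 : 98.17 : 100.00 : 50.89 : 10.35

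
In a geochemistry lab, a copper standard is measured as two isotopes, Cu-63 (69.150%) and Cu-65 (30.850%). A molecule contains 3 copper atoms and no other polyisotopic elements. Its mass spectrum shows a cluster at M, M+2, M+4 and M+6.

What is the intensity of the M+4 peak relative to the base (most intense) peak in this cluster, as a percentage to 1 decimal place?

Binomial terms of (0.69150 + 0.30850)^3: M 0.3307, M+2 0.4425, M+4 0.1974, M+6 0.0294 → M+2 is the base peak.
P(M+2) = C(3,1) × 0.69150^2 × 0.30850^1 = 3 × 0.47817225 × 0.3085 = 0.442548 (base)
P(M+4) = C(3,2) × 0.69150^1 × 0.30850^2 = 3 × 0.6915 × 0.09517225 = 0.197435
Relative intensity = 0.197435 / 0.442548 × 100 = 44.6

44.6%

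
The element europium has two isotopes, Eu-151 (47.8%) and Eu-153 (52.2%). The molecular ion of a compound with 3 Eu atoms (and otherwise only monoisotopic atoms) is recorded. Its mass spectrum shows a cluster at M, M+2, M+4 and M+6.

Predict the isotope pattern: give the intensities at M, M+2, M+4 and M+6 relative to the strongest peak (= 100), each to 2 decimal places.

Expanding (0.478 + 0.522)^3:
P(M) = 0.478^3 = 0.109215
P(M+2) = 3 × 0.478^2 × 0.522^1 = 0.357806
P(M+4) = 3 × 0.478^1 × 0.522^2 = 0.390742
P(M+6) = 0.522^3 = 0.142237
The M+4 peak is largest (0.390742); scaling to 100 gives 27.95 : 91.57 : 100.00 : 36.40.

27.95 : 91.57 : 100.00 : 36.40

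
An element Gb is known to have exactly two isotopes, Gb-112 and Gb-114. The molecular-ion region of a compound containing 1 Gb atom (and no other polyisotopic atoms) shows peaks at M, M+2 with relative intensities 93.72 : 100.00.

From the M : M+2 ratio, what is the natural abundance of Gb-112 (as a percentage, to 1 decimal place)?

Let p = fractional abundance of Gb-112. I(M+2)/I(M) = [C(1,1)·p^0·(1−p)] / p^1 = 1·(1−p)/p = 100.00/93.72 = 1.0670
(1−p)/p = 1.0670/1 = 1.0670  ⇒  p = 1/(1 + 1.0670) = 0.4838
Gb-112: 48.4%, Gb-114: 51.6%.

48.4%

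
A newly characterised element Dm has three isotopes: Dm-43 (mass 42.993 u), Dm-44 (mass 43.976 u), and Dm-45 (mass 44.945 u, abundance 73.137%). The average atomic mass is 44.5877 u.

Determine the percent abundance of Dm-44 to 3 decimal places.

16.995%

The remaining 26.863% is split between Dm-43 (fraction x) and Dm-44 (fraction 0.26863 − x).
Substituting: 42.993x + 43.976(0.26863 − x) = 11.71627535
(42.993 − 43.976)x = -0.09699753  ⇒  x = 0.09868, y = 0.16995
Dm-43: 9.868%, Dm-44: 16.995%.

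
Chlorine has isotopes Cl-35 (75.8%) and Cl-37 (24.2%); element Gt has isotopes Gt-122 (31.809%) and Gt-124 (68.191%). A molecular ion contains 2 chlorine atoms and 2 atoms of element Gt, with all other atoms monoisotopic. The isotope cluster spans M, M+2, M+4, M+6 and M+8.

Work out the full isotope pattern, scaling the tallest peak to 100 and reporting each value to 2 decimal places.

Chlorine pattern (n=2): 0.574564 : 0.366872 : 0.058564
Element Gt pattern (n=2): 0.10118125 : 0.4338175 : 0.46500125
Convolve the two distributions (both contribute in 2-u steps):
  M: 0.574564×0.10118125 = 0.058135
  M+2: 0.574564×0.4338175 + 0.366872×0.10118125 = 0.286376
  M+4: 0.574564×0.46500125 + 0.366872×0.4338175 + 0.058564×0.10118125 = 0.432254
  M+6: 0.366872×0.46500125 + 0.058564×0.4338175 = 0.196002
  M+8: 0.058564×0.46500125 = 0.027232
Scale to base peak (0.432254) = 100: 13.45 : 66.25 : 100.00 : 45.34 : 6.30

13.45 : 66.25 : 100.00 : 45.34 : 6.30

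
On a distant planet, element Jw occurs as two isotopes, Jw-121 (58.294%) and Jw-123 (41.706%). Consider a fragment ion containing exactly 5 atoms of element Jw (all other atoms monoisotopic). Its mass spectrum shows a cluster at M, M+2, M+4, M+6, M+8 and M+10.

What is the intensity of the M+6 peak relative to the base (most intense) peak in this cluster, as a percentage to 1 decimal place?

Term probabilities: M 0.0673, M+2 0.2408, M+4 0.3446, M+6 0.2465, M+8 0.0882, M+10 0.0126. Base peak = M+4.
P(M+4) = C(5,2) × 0.58294^3 × 0.41706^2 = 10 × 0.19809411 × 0.17393904 = 0.344563 (base)
P(M+6) = C(5,3) × 0.58294^2 × 0.41706^3 = 10 × 0.33981904 × 0.07254302 = 0.246515
Relative intensity = 0.246515 / 0.344563 × 100 = 71.5

71.5%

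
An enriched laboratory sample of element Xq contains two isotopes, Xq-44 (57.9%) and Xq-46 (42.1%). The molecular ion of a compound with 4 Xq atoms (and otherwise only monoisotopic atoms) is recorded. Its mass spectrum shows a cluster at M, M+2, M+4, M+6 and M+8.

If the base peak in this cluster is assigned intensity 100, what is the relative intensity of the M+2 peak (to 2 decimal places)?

91.69

(0.579 + 0.421)^4 gives M 0.1124, M+2 0.3269, M+4 0.3565, M+6 0.1728, M+8 0.0314; the largest is M+4.
P(M+4) = C(4,2) × 0.579^2 × 0.421^2 = 6 × 0.335241 × 0.177241 = 0.356511 (base)
P(M+2) = C(4,1) × 0.579^3 × 0.421^1 = 4 × 0.19410454 × 0.4210 = 0.326872
Relative intensity = 0.326872 / 0.356511 × 100 = 91.69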